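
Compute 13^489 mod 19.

12

By repeated squaring mod 19: 13^1≡13, 13^2≡17, 13^4≡4, 13^8≡16, 13^16≡9, 13^32≡5, 13^64≡6, 13^128≡17, 13^256≡4.
489 = 1 + 8 + 32 + 64 + 128 + 256, so 13^489 ≡ 13·16·5·6·17·4 ≡ 12 (mod 19).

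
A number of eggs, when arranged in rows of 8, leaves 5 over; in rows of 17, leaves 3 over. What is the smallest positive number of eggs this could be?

Since 17·1 ≡ 1 (mod 8), take x = 3 + 17·((5−3)·1 mod 8) = 3 + 17·2 = 37.
Check: 37 mod 8 = 5, 37 mod 17 = 3.

37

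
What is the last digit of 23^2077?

3

Last digits of 3^n: 3, 9, 7, 1 (period 4).
2077 leaves remainder 1 on division by 4, so 23^2077 ends in 3.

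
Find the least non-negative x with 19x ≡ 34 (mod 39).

10

The inverse of 19 mod 39 is 37 (since 19·37 = 703 ≡ 1).
So x ≡ 37·34 = 1258 ≡ 10 (mod 39).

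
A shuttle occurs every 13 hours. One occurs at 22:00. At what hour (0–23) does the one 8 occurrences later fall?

8·13 = 104.
104 − 4·24 = 8, so 104 ≡ 8 (mod 24).
(22 + 8) mod 24 = 6.

6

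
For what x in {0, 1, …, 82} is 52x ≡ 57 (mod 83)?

41

The inverse of 52 mod 83 is 8 (since 52·8 = 416 ≡ 1).
Multiplying both sides by 8: x ≡ 8·57 = 456 ≡ 41 (mod 83).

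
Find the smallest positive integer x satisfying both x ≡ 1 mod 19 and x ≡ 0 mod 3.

39

x ≡ 0 (mod 3) gives x ∈ {0, 3, 6, 9, 12, 15, 18, 21, …}.
The first of these with x mod 19 = 1 is 39.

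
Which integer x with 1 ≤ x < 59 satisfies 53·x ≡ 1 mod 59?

59 = 1·53 + 6
53 = 8·6 + 5
6 = 1·5 + 1
5 = 5·1 + 0
Back-substituting gives 53·49 ≡ 1 (mod 59).

49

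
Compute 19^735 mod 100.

99

Square-and-reduce mod 100: 19^1≡19, 19^2≡61, 19^4≡21, 19^8≡41, 19^16≡81, 19^32≡61, 19^64≡21, 19^128≡41, 19^256≡81, 19^512≡61.
735 = 1 + 2 + 4 + 8 + 16 + 64 + 128 + 512, so 19^735 ≡ 19·61·21·41·81·21·41·61 ≡ 99 (mod 100).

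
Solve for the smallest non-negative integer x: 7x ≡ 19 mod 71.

7⁻¹ ≡ 61 (mod 71) because 7·61 = 427 = 6·71 + 1.
Multiplying both sides by 61: x ≡ 61·19 = 1159 ≡ 23 (mod 71).

23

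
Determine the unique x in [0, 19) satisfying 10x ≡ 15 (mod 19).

11

The inverse of 10 mod 19 is 2 (since 10·2 = 20 ≡ 1).
Multiplying both sides by 2: x ≡ 2·15 = 30 ≡ 11 (mod 19).
Check: 10·11 = 110 = 5·19 + 15.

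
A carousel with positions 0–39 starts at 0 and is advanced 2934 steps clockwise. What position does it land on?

14

2934 − 73·40 = 14, so 2934 ≡ 14 (mod 40).
(0 + 14) mod 40 = 14.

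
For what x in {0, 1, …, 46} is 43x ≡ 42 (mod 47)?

43⁻¹ ≡ 35 (mod 47) because 43·35 = 1505 = 32·47 + 1.
Multiplying both sides by 35: x ≡ 35·42 = 1470 ≡ 13 (mod 47).

13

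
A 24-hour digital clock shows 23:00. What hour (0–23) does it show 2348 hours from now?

19

2348 = 97·24 + 20, so 2348 mod 24 = 20.
(23 + 20) mod 24 = 19.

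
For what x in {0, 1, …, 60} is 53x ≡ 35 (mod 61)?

53⁻¹ ≡ 38 (mod 61) because 53·38 = 2014 = 33·61 + 1.
Multiplying both sides by 38: x ≡ 38·35 = 1330 ≡ 49 (mod 61).
Check: 53·49 = 2597 = 42·61 + 35.

49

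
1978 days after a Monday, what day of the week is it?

Friday

Dividing 1978 by 7 gives quotient 282 and remainder 4.
Monday + 4 days → Friday.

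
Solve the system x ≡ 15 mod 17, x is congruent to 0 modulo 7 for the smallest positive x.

x ≡ 0 (mod 7) gives x ∈ {0, 7, 14, 21, 28, 35, 42, 49}.
The first of these with x mod 17 = 15 is 49.

49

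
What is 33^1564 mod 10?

Last digits of 3^n: 3, 9, 7, 1 (period 4).
1564 leaves remainder 0 on division by 4, so 33^1564 ends in 1.

1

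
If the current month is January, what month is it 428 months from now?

Dividing 428 by 12 gives quotient 35 and remainder 8.
January + 8 months → September.

September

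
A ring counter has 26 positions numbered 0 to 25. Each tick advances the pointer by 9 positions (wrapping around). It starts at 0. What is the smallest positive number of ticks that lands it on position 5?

9⁻¹ ≡ 3 (mod 26) because 9·3 = 27 = 1·26 + 1.
Multiplying both sides by 3: x ≡ 3·5 = 15 ≡ 15 (mod 26).
Check: 9·15 = 135 = 5·26 + 5.

15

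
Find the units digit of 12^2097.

2

The units digit of 12^n cycles with period 4: 2, 4, 8, 6, …
2097 leaves remainder 1 on division by 4, so 12^2097 ends in 2.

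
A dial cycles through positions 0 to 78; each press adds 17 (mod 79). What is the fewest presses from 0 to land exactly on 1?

17·14 = 238 = 3·79 + 1, so 17⁻¹ ≡ 14 (mod 79).

14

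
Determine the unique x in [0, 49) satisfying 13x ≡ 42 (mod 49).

7

13⁻¹ ≡ 34 (mod 49) because 13·34 = 442 = 9·49 + 1.
So x ≡ 34·42 = 1428 ≡ 7 (mod 49).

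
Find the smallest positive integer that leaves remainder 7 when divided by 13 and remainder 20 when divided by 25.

x ≡ 7 (mod 13) gives x ∈ {7, 20}.
The first of these with x mod 25 = 20 is 20.

20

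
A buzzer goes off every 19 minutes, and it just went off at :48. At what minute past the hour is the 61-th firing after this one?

61·19 = 1159.
Dividing 1159 by 60 gives quotient 19 and remainder 19.
(48 + 19) mod 60 = 7.

7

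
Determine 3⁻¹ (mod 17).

3·6 = 18 = 1·17 + 1, so 3⁻¹ ≡ 6 (mod 17).

6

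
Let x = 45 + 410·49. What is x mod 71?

42

410·49 = 20090.
20090 mod 71 = 68 (since 282·71 = 20022).
(45 + 68) mod 71 = 42.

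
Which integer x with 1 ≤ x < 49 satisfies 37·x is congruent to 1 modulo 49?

4

49 = 1·37 + 12
37 = 3·12 + 1
12 = 12·1 + 0
Back-substituting gives 37·4 ≡ 1 (mod 49).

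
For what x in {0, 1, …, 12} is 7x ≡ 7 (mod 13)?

7⁻¹ ≡ 2 (mod 13) because 7·2 = 14 = 1·13 + 1.
So x ≡ 2·7 = 14 ≡ 1 (mod 13).

1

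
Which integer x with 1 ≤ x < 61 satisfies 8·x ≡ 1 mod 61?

8·23 = 184 = 3·61 + 1, so 8⁻¹ ≡ 23 (mod 61).

23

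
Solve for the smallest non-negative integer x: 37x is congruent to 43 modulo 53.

47

37⁻¹ ≡ 43 (mod 53) because 37·43 = 1591 = 30·53 + 1.
So x ≡ 43·43 = 1849 ≡ 47 (mod 53).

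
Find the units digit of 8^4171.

2

Last digits of 8^n: 8, 4, 2, 6 (period 4).
4171 mod 4 = 3, so the last digit matches 8^3 = 2.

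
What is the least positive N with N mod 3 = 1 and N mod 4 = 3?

x ≡ 1 (mod 3) gives x ∈ {1, 4, 7}.
The first of these with x mod 4 = 3 is 7.

7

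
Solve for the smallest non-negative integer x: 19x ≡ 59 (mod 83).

73

The inverse of 19 mod 83 is 35 (since 19·35 = 665 ≡ 1).
Multiplying both sides by 35: x ≡ 35·59 = 2065 ≡ 73 (mod 83).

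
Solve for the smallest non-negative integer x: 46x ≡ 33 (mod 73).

15

The inverse of 46 mod 73 is 27 (since 46·27 = 1242 ≡ 1).
Multiplying both sides by 27: x ≡ 27·33 = 891 ≡ 15 (mod 73).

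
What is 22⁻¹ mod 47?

22·15 = 330 = 7·47 + 1, so 22⁻¹ ≡ 15 (mod 47).

15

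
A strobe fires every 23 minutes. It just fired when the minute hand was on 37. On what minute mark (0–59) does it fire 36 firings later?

25

36·23 = 828.
828 mod 60 = 48 (since 13·60 = 780).
(37 + 48) mod 60 = 25.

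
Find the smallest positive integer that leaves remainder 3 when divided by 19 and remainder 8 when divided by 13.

x ≡ 8 (mod 13) gives x ∈ {8, 21, 34, 47, 60}.
The first of these with x mod 19 = 3 is 60.

60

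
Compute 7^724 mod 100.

By repeated squaring mod 100: 7^1≡7, 7^2≡49, 7^4≡1, 7^8≡1, 7^16≡1, 7^32≡1, 7^64≡1, 7^128≡1, 7^256≡1, 7^512≡1.
Since 724 = 4 + 16 + 64 + 128 + 512 in binary, 7^724 ≡ 1·1·1·1·1 ≡ 1 (mod 100).

1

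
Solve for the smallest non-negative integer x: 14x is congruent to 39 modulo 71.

18

14⁻¹ ≡ 66 (mod 71) because 14·66 = 924 = 13·71 + 1.
So x ≡ 66·39 = 2574 ≡ 18 (mod 71).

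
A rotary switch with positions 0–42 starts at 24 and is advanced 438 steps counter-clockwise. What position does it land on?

Dividing 438 by 43 gives quotient 10 and remainder 8.
(24 − 8) mod 43 = 16.

16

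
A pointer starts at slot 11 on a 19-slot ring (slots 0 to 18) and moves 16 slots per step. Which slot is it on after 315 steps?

315·16 = 5040.
5040 mod 19 = 5 (since 265·19 = 5035).
(11 + 5) mod 19 = 16.

16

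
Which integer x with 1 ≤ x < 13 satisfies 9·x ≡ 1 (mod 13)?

3

9·3 = 27 = 2·13 + 1, so 9⁻¹ ≡ 3 (mod 13).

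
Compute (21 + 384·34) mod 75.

384·34 = 13056.
13056 mod 75 = 6 (since 174·75 = 13050).
(21 + 6) mod 75 = 27.

27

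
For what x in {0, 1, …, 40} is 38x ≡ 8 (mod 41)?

The inverse of 38 mod 41 is 27 (since 38·27 = 1026 ≡ 1).
Multiplying both sides by 27: x ≡ 27·8 = 216 ≡ 11 (mod 41).
Check: 38·11 = 418 = 10·41 + 8.

11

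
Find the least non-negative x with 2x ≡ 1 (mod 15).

The inverse of 2 mod 15 is 8 (since 2·8 = 16 ≡ 1).
Multiplying both sides by 8: x ≡ 8·1 = 8 ≡ 8 (mod 15).
Check: 2·8 = 16 = 1·15 + 1.

8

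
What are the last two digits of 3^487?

87

By repeated squaring mod 100: 3^1≡3, 3^2≡9, 3^4≡81, 3^8≡61, 3^16≡21, 3^32≡41, 3^64≡81, 3^128≡61, 3^256≡21.
Since 487 = 1 + 2 + 4 + 32 + 64 + 128 + 256 in binary, 3^487 ≡ 3·9·81·41·81·61·21 ≡ 87 (mod 100).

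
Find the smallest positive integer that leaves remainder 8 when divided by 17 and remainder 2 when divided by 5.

42

x ≡ 2 (mod 5) gives x ∈ {2, 7, 12, 17, 22, 27, 32, 37, …}.
The first of these with x mod 17 = 8 is 42.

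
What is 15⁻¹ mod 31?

29

31 = 2·15 + 1
15 = 15·1 + 0
Back-substituting gives 15·29 ≡ 1 (mod 31).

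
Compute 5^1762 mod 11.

By repeated squaring mod 11: 5^1≡5, 5^2≡3, 5^4≡9, 5^8≡4, 5^16≡5, 5^32≡3, 5^64≡9, 5^128≡4, 5^256≡5, 5^512≡3, 5^1024≡9.
Since 1762 = 2 + 32 + 64 + 128 + 512 + 1024 in binary, 5^1762 ≡ 3·3·9·4·3·9 ≡ 3 (mod 11).

3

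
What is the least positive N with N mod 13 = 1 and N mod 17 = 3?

x ≡ 1 (mod 13) gives x ∈ {1, 14, 27, 40, 53, 66, 79, 92, …}.
The first of these with x mod 17 = 3 is 105.

105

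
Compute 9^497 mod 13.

3

Square-and-reduce mod 13: 9^1≡9, 9^2≡3, 9^4≡9, 9^8≡3, 9^16≡9, 9^32≡3, 9^64≡9, 9^128≡3, 9^256≡9.
Since 497 = 1 + 16 + 32 + 64 + 128 + 256 in binary, 9^497 ≡ 9·9·3·9·3·9 ≡ 3 (mod 13).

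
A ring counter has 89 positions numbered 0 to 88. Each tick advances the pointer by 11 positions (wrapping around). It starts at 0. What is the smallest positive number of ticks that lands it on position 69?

11⁻¹ ≡ 81 (mod 89) because 11·81 = 891 = 10·89 + 1.
Multiplying both sides by 81: x ≡ 81·69 = 5589 ≡ 71 (mod 89).
Check: 11·71 = 781 = 8·89 + 69.

71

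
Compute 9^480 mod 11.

Successive squares of 9 mod 11: 9^1≡9, 9^2≡4, 9^4≡5, 9^8≡3, 9^16≡9, 9^32≡4, 9^64≡5, 9^128≡3, 9^256≡9.
480 = 32 + 64 + 128 + 256, so 9^480 ≡ 4·5·3·9 ≡ 1 (mod 11).

1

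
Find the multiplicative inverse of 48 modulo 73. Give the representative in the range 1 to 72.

35

48·35 = 1680 = 23·73 + 1, so 48⁻¹ ≡ 35 (mod 73).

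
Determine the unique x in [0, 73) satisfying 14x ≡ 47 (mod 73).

14⁻¹ ≡ 47 (mod 73) because 14·47 = 658 = 9·73 + 1.
Multiplying both sides by 47: x ≡ 47·47 = 2209 ≡ 19 (mod 73).

19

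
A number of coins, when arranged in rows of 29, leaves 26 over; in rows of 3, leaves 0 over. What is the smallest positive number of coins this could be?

84

Since 3·10 ≡ 1 (mod 29), take x = 0 + 3·((26−0)·10 mod 29) = 0 + 3·28 = 84.
Check: 84 mod 29 = 26, 84 mod 3 = 0.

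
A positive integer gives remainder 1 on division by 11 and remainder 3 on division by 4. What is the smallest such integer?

Since 4·3 ≡ 1 (mod 11), take x = 3 + 4·((1−3)·3 mod 11) = 3 + 4·5 = 23.
Check: 23 mod 11 = 1, 23 mod 4 = 3.

23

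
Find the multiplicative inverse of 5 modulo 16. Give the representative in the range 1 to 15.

16 = 3·5 + 1
5 = 5·1 + 0
Back-substituting gives 5·13 ≡ 1 (mod 16).

13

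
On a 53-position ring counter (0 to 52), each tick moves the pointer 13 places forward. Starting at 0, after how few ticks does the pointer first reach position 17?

38

13⁻¹ ≡ 49 (mod 53) because 13·49 = 637 = 12·53 + 1.
Multiplying both sides by 49: x ≡ 49·17 = 833 ≡ 38 (mod 53).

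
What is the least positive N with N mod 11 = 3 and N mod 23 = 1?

Since 23·1 ≡ 1 (mod 11), take x = 1 + 23·((3−1)·1 mod 11) = 1 + 23·2 = 47.
Check: 47 mod 11 = 3, 47 mod 23 = 1.

47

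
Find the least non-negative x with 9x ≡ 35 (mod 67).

56

9⁻¹ ≡ 15 (mod 67) because 9·15 = 135 = 2·67 + 1.
So x ≡ 15·35 = 525 ≡ 56 (mod 67).
Check: 9·56 = 504 = 7·67 + 35.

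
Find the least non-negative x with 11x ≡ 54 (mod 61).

11⁻¹ ≡ 50 (mod 61) because 11·50 = 550 = 9·61 + 1.
So x ≡ 50·54 = 2700 ≡ 16 (mod 61).
Check: 11·16 = 176 = 2·61 + 54.

16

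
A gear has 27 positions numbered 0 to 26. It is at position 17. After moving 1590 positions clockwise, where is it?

1590 = 58·27 + 24, so 1590 mod 27 = 24.
(17 + 24) mod 27 = 14.

14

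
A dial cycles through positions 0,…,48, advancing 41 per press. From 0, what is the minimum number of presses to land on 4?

The inverse of 41 mod 49 is 6 (since 41·6 = 246 ≡ 1).
Multiplying both sides by 6: x ≡ 6·4 = 24 ≡ 24 (mod 49).
Check: 41·24 = 984 = 20·49 + 4.

24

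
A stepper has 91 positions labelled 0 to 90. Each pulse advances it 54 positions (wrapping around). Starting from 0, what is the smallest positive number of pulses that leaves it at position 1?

91 = 1·54 + 37
54 = 1·37 + 17
37 = 2·17 + 3
17 = 5·3 + 2
3 = 1·2 + 1
2 = 2·1 + 0
Back-substituting gives 54·59 ≡ 1 (mod 91).

59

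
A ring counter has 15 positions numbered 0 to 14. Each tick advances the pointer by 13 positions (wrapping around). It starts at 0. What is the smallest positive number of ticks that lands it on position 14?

The inverse of 13 mod 15 is 7 (since 13·7 = 91 ≡ 1).
So x ≡ 7·14 = 98 ≡ 8 (mod 15).

8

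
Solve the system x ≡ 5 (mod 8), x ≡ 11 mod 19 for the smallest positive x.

Since 19·3 ≡ 1 (mod 8), take x = 11 + 19·((5−11)·3 mod 8) = 11 + 19·6 = 125.
Check: 125 mod 8 = 5, 125 mod 19 = 11.

125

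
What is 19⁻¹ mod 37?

2

37 = 1·19 + 18
19 = 1·18 + 1
18 = 18·1 + 0
Back-substituting gives 19·2 ≡ 1 (mod 37).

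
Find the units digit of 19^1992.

1

Powers of 9 mod 10 repeat with period 2: 9, 1.
1992 leaves remainder 0 on division by 2, so 19^1992 ends in 1.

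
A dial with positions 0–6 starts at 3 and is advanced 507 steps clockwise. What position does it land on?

507 = 72·7 + 3, so 507 mod 7 = 3.
(3 + 3) mod 7 = 6.

6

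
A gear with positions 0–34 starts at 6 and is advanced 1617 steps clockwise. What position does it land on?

1617 − 46·35 = 7, so 1617 ≡ 7 (mod 35).
(6 + 7) mod 35 = 13.

13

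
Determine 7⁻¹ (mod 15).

13

7·13 = 91 = 6·15 + 1, so 7⁻¹ ≡ 13 (mod 15).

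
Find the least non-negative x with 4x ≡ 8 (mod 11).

The inverse of 4 mod 11 is 3 (since 4·3 = 12 ≡ 1).
So x ≡ 3·8 = 24 ≡ 2 (mod 11).
Check: 4·2 = 8 = 0·11 + 8.

2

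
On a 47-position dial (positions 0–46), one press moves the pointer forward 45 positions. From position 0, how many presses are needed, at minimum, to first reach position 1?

47 = 1·45 + 2
45 = 22·2 + 1
2 = 2·1 + 0
Back-substituting gives 45·23 ≡ 1 (mod 47).

23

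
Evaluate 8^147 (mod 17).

2

By repeated squaring mod 17: 8^1≡8, 8^2≡13, 8^4≡16, 8^8≡1, 8^16≡1, 8^32≡1, 8^64≡1, 8^128≡1.
Since 147 = 1 + 2 + 16 + 128 in binary, 8^147 ≡ 8·13·1·1 ≡ 2 (mod 17).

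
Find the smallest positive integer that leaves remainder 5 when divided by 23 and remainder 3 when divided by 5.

Since 5·14 ≡ 1 (mod 23), take x = 3 + 5·((5−3)·14 mod 23) = 3 + 5·5 = 28.
Check: 28 mod 23 = 5, 28 mod 5 = 3.

28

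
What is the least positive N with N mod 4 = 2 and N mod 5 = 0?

10

x ≡ 2 (mod 4) gives x ∈ {2, 6, 10}.
The first of these with x mod 5 = 0 is 10.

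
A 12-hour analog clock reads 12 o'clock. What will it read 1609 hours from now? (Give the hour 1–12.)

Dividing 1609 by 12 gives quotient 134 and remainder 1.
12 + 1 → 1 on a 12-hour dial.

1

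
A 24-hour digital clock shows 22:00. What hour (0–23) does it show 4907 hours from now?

Dividing 4907 by 24 gives quotient 204 and remainder 11.
(22 + 11) mod 24 = 9.

9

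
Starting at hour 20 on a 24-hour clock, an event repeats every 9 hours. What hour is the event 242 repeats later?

14

242·9 = 2178.
Dividing 2178 by 24 gives quotient 90 and remainder 18.
(20 + 18) mod 24 = 14.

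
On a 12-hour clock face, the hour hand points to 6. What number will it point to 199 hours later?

1

199 = 16·12 + 7, so 199 mod 12 = 7.
6 + 7 → 1 on a 12-hour dial.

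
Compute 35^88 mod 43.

11

Square-and-reduce mod 43: 35^1≡35, 35^2≡21, 35^4≡11, 35^8≡35, 35^16≡21, 35^32≡11, 35^64≡35.
88 = 8 + 16 + 64, so 35^88 ≡ 35·21·35 ≡ 11 (mod 43).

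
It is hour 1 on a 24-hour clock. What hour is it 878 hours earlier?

11

Dividing 878 by 24 gives quotient 36 and remainder 14.
(1 − 14) mod 24 = 11.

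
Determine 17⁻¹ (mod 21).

5

17·5 = 85 = 4·21 + 1, so 17⁻¹ ≡ 5 (mod 21).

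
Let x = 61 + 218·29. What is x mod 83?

218·29 = 6322.
Dividing 6322 by 83 gives quotient 76 and remainder 14.
(61 + 14) mod 83 = 75.

75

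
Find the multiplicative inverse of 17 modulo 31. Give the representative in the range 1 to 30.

31 = 1·17 + 14
17 = 1·14 + 3
14 = 4·3 + 2
3 = 1·2 + 1
2 = 2·1 + 0
Back-substituting gives 17·11 ≡ 1 (mod 31).

11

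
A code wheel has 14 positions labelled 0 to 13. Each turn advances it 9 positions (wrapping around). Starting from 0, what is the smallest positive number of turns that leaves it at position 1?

11

9·11 = 99 = 7·14 + 1, so 9⁻¹ ≡ 11 (mod 14).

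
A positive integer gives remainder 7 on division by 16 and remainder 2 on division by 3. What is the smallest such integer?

x ≡ 2 (mod 3) gives x ∈ {2, 5, 8, 11, 14, 17, 20, 23}.
The first of these with x mod 16 = 7 is 23.

23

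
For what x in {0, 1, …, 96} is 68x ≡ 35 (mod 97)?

68⁻¹ ≡ 10 (mod 97) because 68·10 = 680 = 7·97 + 1.
So x ≡ 10·35 = 350 ≡ 59 (mod 97).
Check: 68·59 = 4012 = 41·97 + 35.

59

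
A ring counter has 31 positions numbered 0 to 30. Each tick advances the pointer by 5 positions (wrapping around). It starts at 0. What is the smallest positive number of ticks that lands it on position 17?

5⁻¹ ≡ 25 (mod 31) because 5·25 = 125 = 4·31 + 1.
So x ≡ 25·17 = 425 ≡ 22 (mod 31).

22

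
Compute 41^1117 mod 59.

Successive squares of 41 mod 59: 41^1≡41, 41^2≡29, 41^4≡15, 41^8≡48, 41^16≡3, 41^32≡9, 41^64≡22, 41^128≡12, 41^256≡26, 41^512≡27, 41^1024≡21.
Since 1117 = 1 + 4 + 8 + 16 + 64 + 1024 in binary, 41^1117 ≡ 41·15·48·3·22·21 ≡ 49 (mod 59).

49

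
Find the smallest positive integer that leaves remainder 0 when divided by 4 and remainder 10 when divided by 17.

x ≡ 0 (mod 4) gives x ∈ {0, 4, 8, 12, 16, 20, 24, 28, …}.
The first of these with x mod 17 = 10 is 44.

44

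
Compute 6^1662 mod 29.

16

Successive squares of 6 mod 29: 6^1≡6, 6^2≡7, 6^4≡20, 6^8≡23, 6^16≡7, 6^32≡20, 6^64≡23, 6^128≡7, 6^256≡20, 6^512≡23, 6^1024≡7.
1662 = 2 + 4 + 8 + 16 + 32 + 64 + 512 + 1024, so 6^1662 ≡ 7·20·23·7·20·23·23·7 ≡ 16 (mod 29).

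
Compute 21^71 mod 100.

Successive squares of 21 mod 100: 21^1≡21, 21^2≡41, 21^4≡81, 21^8≡61, 21^16≡21, 21^32≡41, 21^64≡81.
71 = 1 + 2 + 4 + 64, so 21^71 ≡ 21·41·81·81 ≡ 21 (mod 100).

21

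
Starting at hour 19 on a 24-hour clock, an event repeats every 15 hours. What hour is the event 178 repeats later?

178·15 = 2670.
2670 mod 24 = 6 (since 111·24 = 2664).
(19 + 6) mod 24 = 1.

1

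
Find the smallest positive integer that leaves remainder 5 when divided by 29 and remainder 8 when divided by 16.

440

Since 16·20 ≡ 1 (mod 29), take x = 8 + 16·((5−8)·20 mod 29) = 8 + 16·27 = 440.
Check: 440 mod 29 = 5, 440 mod 16 = 8.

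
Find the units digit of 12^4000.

Powers of 2 mod 10 repeat with period 4: 2, 4, 8, 6.
4000 mod 4 = 0, so the last digit matches 2^4 = 6.

6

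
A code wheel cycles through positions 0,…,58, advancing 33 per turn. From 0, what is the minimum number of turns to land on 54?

7

33⁻¹ ≡ 34 (mod 59) because 33·34 = 1122 = 19·59 + 1.
Multiplying both sides by 34: x ≡ 34·54 = 1836 ≡ 7 (mod 59).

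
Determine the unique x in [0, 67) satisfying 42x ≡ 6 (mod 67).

The inverse of 42 mod 67 is 8 (since 42·8 = 336 ≡ 1).
Multiplying both sides by 8: x ≡ 8·6 = 48 ≡ 48 (mod 67).

48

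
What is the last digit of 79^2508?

Powers of 9 mod 10 repeat with period 2: 9, 1.
2508 mod 2 = 0, so the last digit matches 9^2 = 1.

1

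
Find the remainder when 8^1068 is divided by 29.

7

By repeated squaring mod 29: 8^1≡8, 8^2≡6, 8^4≡7, 8^8≡20, 8^16≡23, 8^32≡7, 8^64≡20, 8^128≡23, 8^256≡7, 8^512≡20, 8^1024≡23.
1068 = 4 + 8 + 32 + 1024, so 8^1068 ≡ 7·20·7·23 ≡ 7 (mod 29).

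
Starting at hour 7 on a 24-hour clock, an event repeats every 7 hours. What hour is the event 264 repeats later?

264·7 = 1848.
Dividing 1848 by 24 gives quotient 77 and remainder 0.
(7 + 0) mod 24 = 7.

7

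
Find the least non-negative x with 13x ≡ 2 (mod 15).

13⁻¹ ≡ 7 (mod 15) because 13·7 = 91 = 6·15 + 1.
Multiplying both sides by 7: x ≡ 7·2 = 14 ≡ 14 (mod 15).
Check: 13·14 = 182 = 12·15 + 2.

14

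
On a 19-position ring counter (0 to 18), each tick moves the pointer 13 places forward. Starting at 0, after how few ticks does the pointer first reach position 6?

18

13⁻¹ ≡ 3 (mod 19) because 13·3 = 39 = 2·19 + 1.
Multiplying both sides by 3: x ≡ 3·6 = 18 ≡ 18 (mod 19).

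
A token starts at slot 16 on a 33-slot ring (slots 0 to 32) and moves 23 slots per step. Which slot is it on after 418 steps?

27

418·23 = 9614.
9614 − 291·33 = 11, so 9614 ≡ 11 (mod 33).
(16 + 11) mod 33 = 27.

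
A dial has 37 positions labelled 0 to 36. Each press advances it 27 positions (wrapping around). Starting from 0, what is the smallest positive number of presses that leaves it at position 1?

11

27·11 = 297 = 8·37 + 1, so 27⁻¹ ≡ 11 (mod 37).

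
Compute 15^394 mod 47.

Successive squares of 15 mod 47: 15^1≡15, 15^2≡37, 15^4≡6, 15^8≡36, 15^16≡27, 15^32≡24, 15^64≡12, 15^128≡3, 15^256≡9.
394 = 2 + 8 + 128 + 256, so 15^394 ≡ 37·36·3·9 ≡ 9 (mod 47).

9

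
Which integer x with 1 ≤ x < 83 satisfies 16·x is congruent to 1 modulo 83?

83 = 5·16 + 3
16 = 5·3 + 1
3 = 3·1 + 0
Back-substituting gives 16·26 ≡ 1 (mod 83).

26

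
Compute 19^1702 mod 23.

By repeated squaring mod 23: 19^1≡19, 19^2≡16, 19^4≡3, 19^8≡9, 19^16≡12, 19^32≡6, 19^64≡13, 19^128≡8, 19^256≡18, 19^512≡2, 19^1024≡4.
1702 = 2 + 4 + 32 + 128 + 512 + 1024, so 19^1702 ≡ 16·3·6·8·2·4 ≡ 9 (mod 23).

9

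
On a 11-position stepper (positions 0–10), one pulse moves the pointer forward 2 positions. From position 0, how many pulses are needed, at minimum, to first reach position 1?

11 = 5·2 + 1
2 = 2·1 + 0
Back-substituting gives 2·6 ≡ 1 (mod 11).

6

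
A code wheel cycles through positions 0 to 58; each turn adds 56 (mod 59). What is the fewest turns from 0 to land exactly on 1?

39

59 = 1·56 + 3
56 = 18·3 + 2
3 = 1·2 + 1
2 = 2·1 + 0
Back-substituting gives 56·39 ≡ 1 (mod 59).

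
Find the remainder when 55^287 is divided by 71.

By repeated squaring mod 71: 55^1≡55, 55^2≡43, 55^4≡3, 55^8≡9, 55^16≡10, 55^32≡29, 55^64≡60, 55^128≡50, 55^256≡15.
Since 287 = 1 + 2 + 4 + 8 + 16 + 256 in binary, 55^287 ≡ 55·43·3·9·10·15 ≡ 66 (mod 71).

66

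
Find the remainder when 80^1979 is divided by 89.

79

Square-and-reduce mod 89: 80^1≡80, 80^2≡81, 80^4≡64, 80^8≡2, 80^16≡4, 80^32≡16, 80^64≡78, 80^128≡32, 80^256≡45, 80^512≡67, 80^1024≡39.
Since 1979 = 1 + 2 + 8 + 16 + 32 + 128 + 256 + 512 + 1024 in binary, 80^1979 ≡ 80·81·2·4·16·32·45·67·39 ≡ 79 (mod 89).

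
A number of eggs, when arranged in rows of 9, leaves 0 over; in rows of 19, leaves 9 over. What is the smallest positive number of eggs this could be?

9

x ≡ 0 (mod 9) gives x ∈ {0, 9}.
The first of these with x mod 19 = 9 is 9.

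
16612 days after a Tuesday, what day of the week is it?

Wednesday

Dividing 16612 by 7 gives quotient 2373 and remainder 1.
Tuesday + 1 day → Wednesday.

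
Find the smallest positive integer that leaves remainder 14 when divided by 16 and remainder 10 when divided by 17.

Since 17·1 ≡ 1 (mod 16), take x = 10 + 17·((14−10)·1 mod 16) = 10 + 17·4 = 78.
Check: 78 mod 16 = 14, 78 mod 17 = 10.

78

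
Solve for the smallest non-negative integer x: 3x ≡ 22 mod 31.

28

3⁻¹ ≡ 21 (mod 31) because 3·21 = 63 = 2·31 + 1.
Multiplying both sides by 21: x ≡ 21·22 = 462 ≡ 28 (mod 31).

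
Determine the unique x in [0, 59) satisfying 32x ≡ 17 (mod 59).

54

The inverse of 32 mod 59 is 24 (since 32·24 = 768 ≡ 1).
So x ≡ 24·17 = 408 ≡ 54 (mod 59).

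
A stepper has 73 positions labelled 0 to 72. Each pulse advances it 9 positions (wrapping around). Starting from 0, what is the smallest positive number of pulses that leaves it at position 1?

9·65 = 585 = 8·73 + 1, so 9⁻¹ ≡ 65 (mod 73).

65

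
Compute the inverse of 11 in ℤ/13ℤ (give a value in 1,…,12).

13 = 1·11 + 2
11 = 5·2 + 1
2 = 2·1 + 0
Back-substituting gives 11·6 ≡ 1 (mod 13).

6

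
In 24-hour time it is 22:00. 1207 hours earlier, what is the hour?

15

1207 mod 24 = 7 (since 50·24 = 1200).
(22 − 7) mod 24 = 15.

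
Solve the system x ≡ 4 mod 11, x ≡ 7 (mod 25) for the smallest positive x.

x ≡ 4 (mod 11) gives x ∈ {4, 15, 26, 37, 48, 59, 70, 81, …}.
The first of these with x mod 25 = 7 is 257.

257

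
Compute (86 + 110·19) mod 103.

110·19 = 2090.
2090 mod 103 = 30 (since 20·103 = 2060).
(86 + 30) mod 103 = 13.

13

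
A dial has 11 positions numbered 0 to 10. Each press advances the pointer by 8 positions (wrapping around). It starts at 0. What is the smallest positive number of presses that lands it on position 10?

The inverse of 8 mod 11 is 7 (since 8·7 = 56 ≡ 1).
So x ≡ 7·10 = 70 ≡ 4 (mod 11).
Check: 8·4 = 32 = 2·11 + 10.

4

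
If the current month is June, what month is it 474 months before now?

December

474 − 39·12 = 6, so 474 ≡ 6 (mod 12).
June − 6 months → December.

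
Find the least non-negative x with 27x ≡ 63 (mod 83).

The inverse of 27 mod 83 is 40 (since 27·40 = 1080 ≡ 1).
Multiplying both sides by 40: x ≡ 40·63 = 2520 ≡ 30 (mod 83).
Check: 27·30 = 810 = 9·83 + 63.

30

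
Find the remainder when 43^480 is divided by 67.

Square-and-reduce mod 67: 43^1≡43, 43^2≡40, 43^4≡59, 43^8≡64, 43^16≡9, 43^32≡14, 43^64≡62, 43^128≡25, 43^256≡22.
Since 480 = 32 + 64 + 128 + 256 in binary, 43^480 ≡ 14·62·25·22 ≡ 25 (mod 67).

25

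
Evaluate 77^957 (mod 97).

Successive squares of 77 mod 97: 77^1≡77, 77^2≡12, 77^4≡47, 77^8≡75, 77^16≡96, 77^32≡1, 77^64≡1, 77^128≡1, 77^256≡1, 77^512≡1.
957 = 1 + 4 + 8 + 16 + 32 + 128 + 256 + 512, so 77^957 ≡ 77·47·75·96·1·1·1·1 ≡ 78 (mod 97).

78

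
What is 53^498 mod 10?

The units digit of 53^n cycles with period 4: 3, 9, 7, 1, …
498 leaves remainder 2 on division by 4, so 53^498 ends in 9.

9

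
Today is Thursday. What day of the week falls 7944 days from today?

Dividing 7944 by 7 gives quotient 1134 and remainder 6.
Thursday + 6 days → Wednesday.

Wednesday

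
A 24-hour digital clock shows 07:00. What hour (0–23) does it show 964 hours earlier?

964 − 40·24 = 4, so 964 ≡ 4 (mod 24).
(7 − 4) mod 24 = 3.

3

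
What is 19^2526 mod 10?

1

The units digit of 19^n cycles with period 2: 9, 1, …
2526 mod 2 = 0, so the last digit matches 9^2 = 1.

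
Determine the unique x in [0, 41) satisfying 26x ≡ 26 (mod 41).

The inverse of 26 mod 41 is 30 (since 26·30 = 780 ≡ 1).
So x ≡ 30·26 = 780 ≡ 1 (mod 41).
Check: 26·1 = 26 = 0·41 + 26.

1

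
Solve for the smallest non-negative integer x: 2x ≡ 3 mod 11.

7

The inverse of 2 mod 11 is 6 (since 2·6 = 12 ≡ 1).
So x ≡ 6·3 = 18 ≡ 7 (mod 11).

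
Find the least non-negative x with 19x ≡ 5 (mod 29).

14

19⁻¹ ≡ 26 (mod 29) because 19·26 = 494 = 17·29 + 1.
So x ≡ 26·5 = 130 ≡ 14 (mod 29).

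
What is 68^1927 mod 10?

The units digit of 68^n cycles with period 4: 8, 4, 2, 6, …
1927 mod 4 = 3, so the last digit matches 8^3 = 2.

2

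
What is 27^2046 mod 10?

The units digit of 27^n cycles with period 4: 7, 9, 3, 1, …
2046 leaves remainder 2 on division by 4, so 27^2046 ends in 9.

9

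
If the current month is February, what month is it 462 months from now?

August

462 mod 12 = 6 (since 38·12 = 456).
February + 6 months → August.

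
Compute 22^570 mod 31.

1

Successive squares of 22 mod 31: 22^1≡22, 22^2≡19, 22^4≡20, 22^8≡28, 22^16≡9, 22^32≡19, 22^64≡20, 22^128≡28, 22^256≡9, 22^512≡19.
570 = 2 + 8 + 16 + 32 + 512, so 22^570 ≡ 19·28·9·19·19 ≡ 1 (mod 31).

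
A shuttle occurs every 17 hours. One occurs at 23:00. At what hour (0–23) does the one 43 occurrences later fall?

43·17 = 731.
731 = 30·24 + 11, so 731 mod 24 = 11.
(23 + 11) mod 24 = 10.

10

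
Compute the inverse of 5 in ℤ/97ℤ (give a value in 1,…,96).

97 = 19·5 + 2
5 = 2·2 + 1
2 = 2·1 + 0
Back-substituting gives 5·39 ≡ 1 (mod 97).

39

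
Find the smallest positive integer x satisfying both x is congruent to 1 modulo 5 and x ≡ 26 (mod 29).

26

x ≡ 1 (mod 5) gives x ∈ {1, 6, 11, 16, 21, 26}.
The first of these with x mod 29 = 26 is 26.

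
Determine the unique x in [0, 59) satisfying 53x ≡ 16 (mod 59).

53⁻¹ ≡ 49 (mod 59) because 53·49 = 2597 = 44·59 + 1.
So x ≡ 49·16 = 784 ≡ 17 (mod 59).

17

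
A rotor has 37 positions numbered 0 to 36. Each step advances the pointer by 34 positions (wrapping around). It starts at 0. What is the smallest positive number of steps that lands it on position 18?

31

34⁻¹ ≡ 12 (mod 37) because 34·12 = 408 = 11·37 + 1.
So x ≡ 12·18 = 216 ≡ 31 (mod 37).
Check: 34·31 = 1054 = 28·37 + 18.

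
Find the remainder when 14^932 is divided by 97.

Successive squares of 14 mod 97: 14^1≡14, 14^2≡2, 14^4≡4, 14^8≡16, 14^16≡62, 14^32≡61, 14^64≡35, 14^128≡61, 14^256≡35, 14^512≡61.
Since 932 = 4 + 32 + 128 + 256 + 512 in binary, 14^932 ≡ 4·61·61·35·61 ≡ 43 (mod 97).

43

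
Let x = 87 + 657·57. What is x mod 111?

18

657·57 = 37449.
Dividing 37449 by 111 gives quotient 337 and remainder 42.
(87 + 42) mod 111 = 18.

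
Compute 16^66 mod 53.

By repeated squaring mod 53: 16^1≡16, 16^2≡44, 16^4≡28, 16^8≡42, 16^16≡15, 16^32≡13, 16^64≡10.
Since 66 = 2 + 64 in binary, 16^66 ≡ 44·10 ≡ 16 (mod 53).

16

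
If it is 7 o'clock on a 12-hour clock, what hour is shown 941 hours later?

941 − 78·12 = 5, so 941 ≡ 5 (mod 12).
7 + 5 → 12 on a 12-hour dial.

12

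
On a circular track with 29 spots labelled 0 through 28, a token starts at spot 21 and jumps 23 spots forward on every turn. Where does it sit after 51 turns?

5

51·23 = 1173.
1173 − 40·29 = 13, so 1173 ≡ 13 (mod 29).
(21 + 13) mod 29 = 5.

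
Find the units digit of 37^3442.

Last digits of 7^n: 7, 9, 3, 1 (period 4).
3442 leaves remainder 2 on division by 4, so 37^3442 ends in 9.

9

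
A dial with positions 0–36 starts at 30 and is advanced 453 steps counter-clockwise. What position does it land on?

21

453 − 12·37 = 9, so 453 ≡ 9 (mod 37).
(30 − 9) mod 37 = 21.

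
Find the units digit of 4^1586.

The units digit of 4^n cycles with period 2: 4, 6, …
1586 leaves remainder 0 on division by 2, so 4^1586 ends in 6.

6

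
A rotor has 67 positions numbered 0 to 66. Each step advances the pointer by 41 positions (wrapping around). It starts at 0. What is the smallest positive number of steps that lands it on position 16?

20

The inverse of 41 mod 67 is 18 (since 41·18 = 738 ≡ 1).
So x ≡ 18·16 = 288 ≡ 20 (mod 67).
Check: 41·20 = 820 = 12·67 + 16.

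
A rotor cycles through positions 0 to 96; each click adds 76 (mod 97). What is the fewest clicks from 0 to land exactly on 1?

97 = 1·76 + 21
76 = 3·21 + 13
21 = 1·13 + 8
13 = 1·8 + 5
8 = 1·5 + 3
5 = 1·3 + 2
3 = 1·2 + 1
2 = 2·1 + 0
Back-substituting gives 76·60 ≡ 1 (mod 97).

60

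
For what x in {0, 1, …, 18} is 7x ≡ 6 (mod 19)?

7⁻¹ ≡ 11 (mod 19) because 7·11 = 77 = 4·19 + 1.
So x ≡ 11·6 = 66 ≡ 9 (mod 19).

9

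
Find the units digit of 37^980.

The units digit of 37^n cycles with period 4: 7, 9, 3, 1, …
980 leaves remainder 0 on division by 4, so 37^980 ends in 1.

1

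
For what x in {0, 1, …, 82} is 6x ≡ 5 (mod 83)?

70

The inverse of 6 mod 83 is 14 (since 6·14 = 84 ≡ 1).
Multiplying both sides by 14: x ≡ 14·5 = 70 ≡ 70 (mod 83).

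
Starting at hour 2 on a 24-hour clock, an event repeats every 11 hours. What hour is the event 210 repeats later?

210·11 = 2310.
2310 − 96·24 = 6, so 2310 ≡ 6 (mod 24).
(2 + 6) mod 24 = 8.

8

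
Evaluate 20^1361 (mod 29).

25

By repeated squaring mod 29: 20^1≡20, 20^2≡23, 20^4≡7, 20^8≡20, 20^16≡23, 20^32≡7, 20^64≡20, 20^128≡23, 20^256≡7, 20^512≡20, 20^1024≡23.
1361 = 1 + 16 + 64 + 256 + 1024, so 20^1361 ≡ 20·23·20·7·23 ≡ 25 (mod 29).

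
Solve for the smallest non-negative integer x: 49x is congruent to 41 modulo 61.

The inverse of 49 mod 61 is 5 (since 49·5 = 245 ≡ 1).
Multiplying both sides by 5: x ≡ 5·41 = 205 ≡ 22 (mod 61).

22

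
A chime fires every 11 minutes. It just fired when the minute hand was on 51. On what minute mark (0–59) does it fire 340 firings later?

340·11 = 3740.
3740 = 62·60 + 20, so 3740 mod 60 = 20.
(51 + 20) mod 60 = 11.

11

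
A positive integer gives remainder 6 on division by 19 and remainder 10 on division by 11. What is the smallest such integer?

x ≡ 10 (mod 11) gives x ∈ {10, 21, 32, 43, 54, 65, 76, 87, …}.
The first of these with x mod 19 = 6 is 120.

120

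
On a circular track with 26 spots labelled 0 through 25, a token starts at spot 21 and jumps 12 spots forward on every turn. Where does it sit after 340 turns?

19

340·12 = 4080.
Dividing 4080 by 26 gives quotient 156 and remainder 24.
(21 + 24) mod 26 = 19.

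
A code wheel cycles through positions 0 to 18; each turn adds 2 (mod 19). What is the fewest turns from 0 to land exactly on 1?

19 = 9·2 + 1
2 = 2·1 + 0
Back-substituting gives 2·10 ≡ 1 (mod 19).

10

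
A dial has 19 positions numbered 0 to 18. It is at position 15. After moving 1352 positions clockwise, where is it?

18

Dividing 1352 by 19 gives quotient 71 and remainder 3.
(15 + 3) mod 19 = 18.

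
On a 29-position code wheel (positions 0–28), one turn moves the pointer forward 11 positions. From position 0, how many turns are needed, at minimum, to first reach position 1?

11·8 = 88 = 3·29 + 1, so 11⁻¹ ≡ 8 (mod 29).

8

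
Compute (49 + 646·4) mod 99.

59

646·4 = 2584.
2584 = 26·99 + 10, so 2584 mod 99 = 10.
(49 + 10) mod 99 = 59.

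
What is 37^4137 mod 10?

Powers of 7 mod 10 repeat with period 4: 7, 9, 3, 1.
4137 leaves remainder 1 on division by 4, so 37^4137 ends in 7.

7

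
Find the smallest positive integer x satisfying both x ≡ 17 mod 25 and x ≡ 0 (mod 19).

Since 19·4 ≡ 1 (mod 25), take x = 0 + 19·((17−0)·4 mod 25) = 0 + 19·18 = 342.
Check: 342 mod 25 = 17, 342 mod 19 = 0.

342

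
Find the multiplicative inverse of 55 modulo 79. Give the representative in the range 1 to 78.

79 = 1·55 + 24
55 = 2·24 + 7
24 = 3·7 + 3
7 = 2·3 + 1
3 = 3·1 + 0
Back-substituting gives 55·23 ≡ 1 (mod 79).

23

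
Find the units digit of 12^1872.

6

Powers of 2 mod 10 repeat with period 4: 2, 4, 8, 6.
1872 leaves remainder 0 on division by 4, so 12^1872 ends in 6.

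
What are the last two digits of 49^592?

Square-and-reduce mod 100: 49^1≡49, 49^2≡1, 49^4≡1, 49^8≡1, 49^16≡1, 49^32≡1, 49^64≡1, 49^128≡1, 49^256≡1, 49^512≡1.
592 = 16 + 64 + 512, so 49^592 ≡ 1·1·1 ≡ 1 (mod 100).

01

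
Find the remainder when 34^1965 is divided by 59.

Square-and-reduce mod 59: 34^1≡34, 34^2≡35, 34^4≡45, 34^8≡19, 34^16≡7, 34^32≡49, 34^64≡41, 34^128≡29, 34^256≡15, 34^512≡48, 34^1024≡3.
1965 = 1 + 4 + 8 + 32 + 128 + 256 + 512 + 1024, so 34^1965 ≡ 34·45·19·49·29·15·48·3 ≡ 8 (mod 59).

8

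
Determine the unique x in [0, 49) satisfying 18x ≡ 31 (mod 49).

The inverse of 18 mod 49 is 30 (since 18·30 = 540 ≡ 1).
Multiplying both sides by 30: x ≡ 30·31 = 930 ≡ 48 (mod 49).

48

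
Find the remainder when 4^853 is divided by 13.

4

Successive squares of 4 mod 13: 4^1≡4, 4^2≡3, 4^4≡9, 4^8≡3, 4^16≡9, 4^32≡3, 4^64≡9, 4^128≡3, 4^256≡9, 4^512≡3.
853 = 1 + 4 + 16 + 64 + 256 + 512, so 4^853 ≡ 4·9·9·9·9·3 ≡ 4 (mod 13).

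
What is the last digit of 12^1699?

The units digit of 12^n cycles with period 4: 2, 4, 8, 6, …
1699 leaves remainder 3 on division by 4, so 12^1699 ends in 8.

8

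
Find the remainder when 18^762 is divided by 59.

Square-and-reduce mod 59: 18^1≡18, 18^2≡29, 18^4≡15, 18^8≡48, 18^16≡3, 18^32≡9, 18^64≡22, 18^128≡12, 18^256≡26, 18^512≡27.
762 = 2 + 8 + 16 + 32 + 64 + 128 + 512, so 18^762 ≡ 29·48·3·9·22·12·27 ≡ 48 (mod 59).

48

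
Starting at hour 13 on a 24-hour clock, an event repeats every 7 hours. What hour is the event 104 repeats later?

104·7 = 728.
728 = 30·24 + 8, so 728 mod 24 = 8.
(13 + 8) mod 24 = 21.

21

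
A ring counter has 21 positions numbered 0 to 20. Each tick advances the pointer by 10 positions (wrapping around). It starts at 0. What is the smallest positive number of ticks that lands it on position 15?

The inverse of 10 mod 21 is 19 (since 10·19 = 190 ≡ 1).
So x ≡ 19·15 = 285 ≡ 12 (mod 21).

12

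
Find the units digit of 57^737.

7

The units digit of 57^n cycles with period 4: 7, 9, 3, 1, …
737 leaves remainder 1 on division by 4, so 57^737 ends in 7.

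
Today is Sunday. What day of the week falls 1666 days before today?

Dividing 1666 by 7 gives quotient 238 and remainder 0.
Sunday − 0 days → Sunday.

Sunday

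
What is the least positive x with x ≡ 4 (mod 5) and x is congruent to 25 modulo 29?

54

x ≡ 4 (mod 5) gives x ∈ {4, 9, 14, 19, 24, 29, 34, 39, …}.
The first of these with x mod 29 = 25 is 54.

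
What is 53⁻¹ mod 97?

11

97 = 1·53 + 44
53 = 1·44 + 9
44 = 4·9 + 8
9 = 1·8 + 1
8 = 8·1 + 0
Back-substituting gives 53·11 ≡ 1 (mod 97).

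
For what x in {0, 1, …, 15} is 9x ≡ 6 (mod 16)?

9⁻¹ ≡ 9 (mod 16) because 9·9 = 81 = 5·16 + 1.
Multiplying both sides by 9: x ≡ 9·6 = 54 ≡ 6 (mod 16).

6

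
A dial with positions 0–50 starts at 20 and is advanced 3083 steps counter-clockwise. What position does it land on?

48

Dividing 3083 by 51 gives quotient 60 and remainder 23.
(20 − 23) mod 51 = 48.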